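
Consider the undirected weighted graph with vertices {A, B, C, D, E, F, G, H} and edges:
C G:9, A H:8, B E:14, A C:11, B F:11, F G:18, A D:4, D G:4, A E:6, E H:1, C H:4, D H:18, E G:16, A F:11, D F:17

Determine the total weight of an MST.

Sort edges by weight, then run Kruskal:
E H (1): add — endpoints in different components.
A D (4): add — endpoints in different components.
C H (4): add — endpoints in different components.
D G (4): add — endpoints in different components.
A E (6): add — endpoints in different components.
A H (8): skip — A and H already connected.
C G (9): skip — C and G already connected.
A C (11): skip — A and C already connected.
A F (11): add — endpoints in different components.
B F (11): add — endpoints in different components.
MST edges: E H, A D, C H, D G, A E, A F, B F; total weight 1+4+4+4+6+11+11 = 41.

41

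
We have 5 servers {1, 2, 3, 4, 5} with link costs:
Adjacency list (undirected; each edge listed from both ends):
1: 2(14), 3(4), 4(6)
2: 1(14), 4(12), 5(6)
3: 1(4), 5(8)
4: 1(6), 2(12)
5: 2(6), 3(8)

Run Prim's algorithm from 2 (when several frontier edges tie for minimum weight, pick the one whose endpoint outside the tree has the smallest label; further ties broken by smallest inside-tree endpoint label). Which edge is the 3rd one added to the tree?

1-3

Grow the tree from 2 using Prim:
Step 1: cheapest edge leaving the tree is 2–5 (6); add 5.
Step 2: cheapest edge leaving the tree is 3–5 (8); add 3.
Step 3: cheapest edge leaving the tree is 1–3 (4); add 1.
Step 4: cheapest edge leaving the tree is 1–4 (6); add 4.
The 3rd edge added is 1–3.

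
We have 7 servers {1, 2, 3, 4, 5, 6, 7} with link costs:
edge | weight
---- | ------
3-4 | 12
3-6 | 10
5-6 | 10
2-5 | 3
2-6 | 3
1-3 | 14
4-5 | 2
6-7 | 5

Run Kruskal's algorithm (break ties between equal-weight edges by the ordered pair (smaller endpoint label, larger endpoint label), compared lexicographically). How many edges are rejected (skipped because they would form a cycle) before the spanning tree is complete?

Sort edges by weight, then run Kruskal:
4-5 (2): add — endpoints in different components.
2-5 (3): add — endpoints in different components.
2-6 (3): add — endpoints in different components.
6-7 (5): add — endpoints in different components.
3-6 (10): add — endpoints in different components.
5-6 (10): skip — 5 and 6 already connected.
3-4 (12): skip — 3 and 4 already connected.
1-3 (14): add — endpoints in different components.
Edges rejected before the tree was complete: 2.

2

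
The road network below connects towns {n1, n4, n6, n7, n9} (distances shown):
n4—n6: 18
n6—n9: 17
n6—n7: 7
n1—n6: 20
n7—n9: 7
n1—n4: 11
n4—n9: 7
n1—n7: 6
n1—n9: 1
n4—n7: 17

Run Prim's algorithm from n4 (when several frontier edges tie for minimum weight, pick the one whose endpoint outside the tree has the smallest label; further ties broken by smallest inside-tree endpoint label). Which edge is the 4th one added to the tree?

n6-n7

Grow the tree from n4 using Prim:
Step 1: frontier [n4—n9 7, n1—n4 11, n4—n7 17, n4—n6 18] → take n4—n9 (7); add n9.
Step 2: frontier [n1—n4 11, n4—n7 17, n4—n6 18, n1—n9 1, n7—n9 7, n6—n9 17] → take n1—n9 (1); add n1.
Step 3: frontier [n1—n7 6, n1—n6 20, n4—n7 17, n4—n6 18, n7—n9 7, n6—n9 17] → take n1—n7 (6); add n7.
Step 4: frontier [n1—n6 20, n4—n6 18, n6—n7 7, n6—n9 17] → take n6—n7 (7); add n6.
The 4th edge added is n6—n7.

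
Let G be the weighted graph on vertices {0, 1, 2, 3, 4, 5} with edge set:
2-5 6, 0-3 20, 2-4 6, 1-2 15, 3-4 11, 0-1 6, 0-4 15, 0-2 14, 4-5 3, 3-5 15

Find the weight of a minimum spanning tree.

40

Grow the tree from 5 using Prim:
Step 1: cheapest edge leaving the tree is 4-5 (3); add 4.
Step 2: cheapest edge leaving the tree is 2-4 (6); add 2.
Step 3: cheapest edge leaving the tree is 3-4 (11); add 3.
Step 4: cheapest edge leaving the tree is 0-2 (14); add 0.
Step 5: cheapest edge leaving the tree is 0-1 (6); add 1.
MST edges: 4-5, 2-4, 3-4, 0-2, 0-1; total weight 3+6+11+14+6 = 40.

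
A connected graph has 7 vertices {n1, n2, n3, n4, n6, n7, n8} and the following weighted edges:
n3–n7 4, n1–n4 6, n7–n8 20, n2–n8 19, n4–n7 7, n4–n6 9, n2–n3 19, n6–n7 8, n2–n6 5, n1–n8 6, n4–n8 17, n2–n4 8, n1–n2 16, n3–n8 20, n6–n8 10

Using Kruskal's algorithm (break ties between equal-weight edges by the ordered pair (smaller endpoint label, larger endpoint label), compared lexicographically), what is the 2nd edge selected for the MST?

Sort edges by weight, then run Kruskal:
n3–n7 (4): add — endpoints in different components.
n2–n6 (5): add — endpoints in different components.
n1–n4 (6): add — endpoints in different components.
n1–n8 (6): add — endpoints in different components.
n4–n7 (7): add — endpoints in different components.
n2–n4 (8): add — endpoints in different components.
The 2nd edge added is n2–n6.

n2-n6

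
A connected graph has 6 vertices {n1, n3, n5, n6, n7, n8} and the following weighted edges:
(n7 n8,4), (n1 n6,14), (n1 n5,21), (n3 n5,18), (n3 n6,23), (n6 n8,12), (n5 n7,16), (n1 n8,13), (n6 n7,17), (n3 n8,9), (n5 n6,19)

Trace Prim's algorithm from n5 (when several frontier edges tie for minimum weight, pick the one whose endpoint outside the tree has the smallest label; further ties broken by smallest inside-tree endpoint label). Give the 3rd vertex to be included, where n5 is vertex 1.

n8

Prim, starting at n5.
Step 1: cheapest edge leaving the tree is n5 n7 (16); add n7.
Step 2: cheapest edge leaving the tree is n7 n8 (4); add n8.
Step 3: cheapest edge leaving the tree is n3 n8 (9); add n3.
Step 4: cheapest edge leaving the tree is n6 n8 (12); add n6.
Step 5: cheapest edge leaving the tree is n1 n8 (13); add n1.
Vertex order: n5, n7, n8, n3, n6, n1. The 3rd vertex is n8.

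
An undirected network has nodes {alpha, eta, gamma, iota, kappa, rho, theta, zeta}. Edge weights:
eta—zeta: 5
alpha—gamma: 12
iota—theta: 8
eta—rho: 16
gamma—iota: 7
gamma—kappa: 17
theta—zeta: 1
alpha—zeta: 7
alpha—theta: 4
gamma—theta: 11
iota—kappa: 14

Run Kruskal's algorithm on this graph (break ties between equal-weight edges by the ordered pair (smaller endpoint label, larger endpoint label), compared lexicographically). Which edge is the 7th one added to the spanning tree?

eta-rho

Kruskal's algorithm — process edges by increasing weight (ties by edge label):
theta—zeta (1): add — endpoints in different components.
alpha—theta (4): add — endpoints in different components.
eta—zeta (5): add — endpoints in different components.
alpha—zeta (7): skip — alpha and zeta already connected.
gamma—iota (7): add — endpoints in different components.
iota—theta (8): add — endpoints in different components.
gamma—theta (11): skip — theta and gamma already connected.
alpha—gamma (12): skip — alpha and gamma already connected.
iota—kappa (14): add — endpoints in different components.
eta—rho (16): add — endpoints in different components.
The 7th edge added is eta—rho.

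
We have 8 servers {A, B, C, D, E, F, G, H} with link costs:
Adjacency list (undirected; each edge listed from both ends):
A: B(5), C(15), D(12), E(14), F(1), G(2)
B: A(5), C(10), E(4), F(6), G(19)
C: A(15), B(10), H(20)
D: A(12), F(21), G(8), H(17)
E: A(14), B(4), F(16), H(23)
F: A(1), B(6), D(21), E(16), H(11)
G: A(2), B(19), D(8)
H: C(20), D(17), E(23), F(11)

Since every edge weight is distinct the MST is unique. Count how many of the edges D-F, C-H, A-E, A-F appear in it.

1

Sort edges by weight, then run Kruskal:
A-F (1): add — endpoints in different components.
A-G (2): add — endpoints in different components.
B-E (4): add — endpoints in different components.
A-B (5): add — endpoints in different components.
B-F (6): skip — B and F already connected.
D-G (8): add — endpoints in different components.
B-C (10): add — endpoints in different components.
F-H (11): add — endpoints in different components.
MST edge set: {A-F, A-G, B-E, A-B, D-G, B-C, F-H}.
Of the listed edges, {A-F} are in the MST → 1.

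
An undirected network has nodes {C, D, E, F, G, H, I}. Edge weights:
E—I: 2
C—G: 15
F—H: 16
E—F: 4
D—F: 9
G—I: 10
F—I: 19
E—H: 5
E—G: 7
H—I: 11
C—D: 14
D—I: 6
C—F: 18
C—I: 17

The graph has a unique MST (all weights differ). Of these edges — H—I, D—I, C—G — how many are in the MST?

Sort edges by weight, then run Kruskal:
E—I (2): add. Components now {C} {D} {E,I} {F} {G} {H}
E—F (4): add. Components now {C} {D} {E,F,I} {G} {H}
E—H (5): add. Components now {C} {D} {E,F,H,I} {G}
D—I (6): add. Components now {C} {D,E,F,H,I} {G}
E—G (7): add. Components now {C} {D,E,F,G,H,I}
D—F (9): skip — D and F already connected.
G—I (10): skip — G and I already connected.
H—I (11): skip — H and I already connected.
C—D (14): add. Components now {C,D,E,F,G,H,I}
MST edge set: {E—I, E—F, E—H, D—I, E—G, C—D}.
Of the listed edges, {D—I} are in the MST → 1.

1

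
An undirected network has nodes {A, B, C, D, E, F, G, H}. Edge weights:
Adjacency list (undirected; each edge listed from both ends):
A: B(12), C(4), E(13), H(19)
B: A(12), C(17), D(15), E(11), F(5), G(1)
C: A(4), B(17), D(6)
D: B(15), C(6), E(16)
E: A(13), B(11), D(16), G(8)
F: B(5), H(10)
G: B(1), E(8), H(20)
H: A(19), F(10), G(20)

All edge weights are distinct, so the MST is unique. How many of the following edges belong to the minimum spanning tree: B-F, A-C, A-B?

3

Kruskal: consider edges lightest-first.
B-G (1): add — endpoints in different components.
A-C (4): add — endpoints in different components.
B-F (5): add — endpoints in different components.
C-D (6): add — endpoints in different components.
E-G (8): add — endpoints in different components.
F-H (10): add — endpoints in different components.
B-E (11): skip — B and E already connected.
A-B (12): add — endpoints in different components.
MST edge set: {B-G, A-C, B-F, C-D, E-G, F-H, A-B}.
Of the listed edges, {B-F, A-C, A-B} are in the MST → 3.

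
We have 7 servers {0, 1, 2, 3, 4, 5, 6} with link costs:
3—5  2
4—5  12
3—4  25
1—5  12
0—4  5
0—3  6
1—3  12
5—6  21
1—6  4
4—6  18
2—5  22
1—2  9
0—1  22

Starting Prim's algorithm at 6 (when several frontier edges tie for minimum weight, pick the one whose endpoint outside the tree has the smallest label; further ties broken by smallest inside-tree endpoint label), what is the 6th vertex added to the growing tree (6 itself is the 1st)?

0

Prim, starting at 6.
Step 1: cheapest edge leaving the tree is 1—6 (4); add 1.
Step 2: cheapest edge leaving the tree is 1—2 (9); add 2.
Step 3: cheapest edge leaving the tree is 1—3 (12); add 3.
Step 4: cheapest edge leaving the tree is 3—5 (2); add 5.
Step 5: cheapest edge leaving the tree is 0—3 (6); add 0.
Step 6: cheapest edge leaving the tree is 0—4 (5); add 4.
Vertex order: 6, 1, 2, 3, 5, 0, 4. The 6th vertex is 0.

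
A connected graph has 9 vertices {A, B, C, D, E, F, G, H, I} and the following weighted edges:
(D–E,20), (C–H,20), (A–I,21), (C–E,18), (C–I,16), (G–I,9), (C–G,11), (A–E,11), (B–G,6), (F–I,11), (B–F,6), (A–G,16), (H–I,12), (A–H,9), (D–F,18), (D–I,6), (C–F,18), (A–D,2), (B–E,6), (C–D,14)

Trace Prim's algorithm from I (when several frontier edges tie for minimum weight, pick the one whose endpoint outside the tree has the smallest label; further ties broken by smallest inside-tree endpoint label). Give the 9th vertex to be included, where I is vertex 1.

C

Prim, starting at I.
Step 1: cheapest edge leaving the tree is D–I (6); add D.
Step 2: cheapest edge leaving the tree is A–D (2); add A.
Step 3: cheapest edge leaving the tree is G–I (9); add G.
Step 4: cheapest edge leaving the tree is B–G (6); add B.
Step 5: cheapest edge leaving the tree is B–E (6); add E.
Step 6: cheapest edge leaving the tree is B–F (6); add F.
Step 7: cheapest edge leaving the tree is A–H (9); add H.
Step 8: cheapest edge leaving the tree is C–G (11); add C.
Vertex order: I, D, A, G, B, E, F, H, C. The 9th vertex is C.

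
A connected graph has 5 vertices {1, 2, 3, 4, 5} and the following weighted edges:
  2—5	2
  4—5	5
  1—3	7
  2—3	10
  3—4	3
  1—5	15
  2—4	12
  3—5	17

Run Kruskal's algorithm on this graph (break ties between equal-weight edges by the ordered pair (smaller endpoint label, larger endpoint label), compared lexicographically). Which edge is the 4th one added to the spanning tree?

1-3

Kruskal's algorithm — process edges by increasing weight (ties by edge label):
2—5 (2): add — endpoints in different components.
3—4 (3): add — endpoints in different components.
4—5 (5): add — endpoints in different components.
1—3 (7): add — endpoints in different components.
The 4th edge added is 1—3.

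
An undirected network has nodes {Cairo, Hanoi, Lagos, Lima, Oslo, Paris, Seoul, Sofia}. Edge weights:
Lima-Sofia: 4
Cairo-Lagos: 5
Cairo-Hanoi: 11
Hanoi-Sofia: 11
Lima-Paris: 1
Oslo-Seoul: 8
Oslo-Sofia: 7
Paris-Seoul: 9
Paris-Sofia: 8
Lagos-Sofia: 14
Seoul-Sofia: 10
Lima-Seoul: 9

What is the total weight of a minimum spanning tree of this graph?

47

Kruskal: consider edges lightest-first.
Lima-Paris (1): add — endpoints in different components.
Lima-Sofia (4): add — endpoints in different components.
Cairo-Lagos (5): add — endpoints in different components.
Oslo-Sofia (7): add — endpoints in different components.
Oslo-Seoul (8): add — endpoints in different components.
Paris-Sofia (8): skip — Sofia and Paris already connected.
Lima-Seoul (9): skip — Seoul and Lima already connected.
Paris-Seoul (9): skip — Seoul and Paris already connected.
Seoul-Sofia (10): skip — Sofia and Seoul already connected.
Cairo-Hanoi (11): add — endpoints in different components.
Hanoi-Sofia (11): add — endpoints in different components.
MST edges: Lima-Paris, Lima-Sofia, Cairo-Lagos, Oslo-Sofia, Oslo-Seoul, Cairo-Hanoi, Hanoi-Sofia; total weight 1+4+5+7+8+11+11 = 47.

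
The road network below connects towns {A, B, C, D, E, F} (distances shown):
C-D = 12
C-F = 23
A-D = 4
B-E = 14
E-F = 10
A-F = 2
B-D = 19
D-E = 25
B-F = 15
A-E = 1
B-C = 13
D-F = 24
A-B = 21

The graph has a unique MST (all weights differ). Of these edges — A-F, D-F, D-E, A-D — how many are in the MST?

Sort edges by weight, then run Kruskal:
A-E (1): add. Components now {A,E} {B} {C} {D} {F}
A-F (2): add. Components now {A,E,F} {B} {C} {D}
A-D (4): add. Components now {A,D,E,F} {B} {C}
E-F (10): skip — E and F already connected.
C-D (12): add. Components now {A,C,D,E,F} {B}
B-C (13): add. Components now {A,B,C,D,E,F}
MST edge set: {A-E, A-F, A-D, C-D, B-C}.
Of the listed edges, {A-F, A-D} are in the MST → 2.

2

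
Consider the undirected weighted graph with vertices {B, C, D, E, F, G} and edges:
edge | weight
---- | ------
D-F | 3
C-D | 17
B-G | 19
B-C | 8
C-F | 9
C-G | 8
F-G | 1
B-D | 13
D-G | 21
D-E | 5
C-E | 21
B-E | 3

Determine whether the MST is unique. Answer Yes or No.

Kruskal: consider edges lightest-first.
F-G (1): add. Components now {B} {C} {D} {E} {F,G}
B-E (3): add. Components now {B,E} {C} {D} {F,G}
D-F (3): add. Components now {B,E} {C} {D,F,G}
D-E (5): add. Components now {B,D,E,F,G} {C}
B-C (8): add. Components now {B,C,D,E,F,G}
Non-tree edge C-G has weight 8, equal to the heaviest edge on its tree cycle — swapping gives another MST of the same weight. Not unique.

No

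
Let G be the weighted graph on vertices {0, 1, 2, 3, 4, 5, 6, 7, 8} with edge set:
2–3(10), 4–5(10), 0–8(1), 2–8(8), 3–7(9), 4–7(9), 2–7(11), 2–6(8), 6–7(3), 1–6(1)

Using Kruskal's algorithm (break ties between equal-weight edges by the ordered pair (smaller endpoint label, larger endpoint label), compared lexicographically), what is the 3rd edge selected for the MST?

6-7

Kruskal: consider edges lightest-first.
0–8 (1): add — endpoints in different components.
1–6 (1): add — endpoints in different components.
6–7 (3): add — endpoints in different components.
2–6 (8): add — endpoints in different components.
2–8 (8): add — endpoints in different components.
3–7 (9): add — endpoints in different components.
4–7 (9): add — endpoints in different components.
2–3 (10): skip — 2 and 3 already connected.
4–5 (10): add — endpoints in different components.
The 3rd edge added is 6–7.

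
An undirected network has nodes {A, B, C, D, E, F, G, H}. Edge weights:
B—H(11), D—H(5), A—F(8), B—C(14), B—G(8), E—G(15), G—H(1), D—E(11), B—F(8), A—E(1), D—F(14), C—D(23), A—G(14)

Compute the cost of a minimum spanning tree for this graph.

45

Prim's algorithm from A:
Step 1: cheapest edge leaving the tree is A—E (1); add E.
Step 2: cheapest edge leaving the tree is A—F (8); add F.
Step 3: cheapest edge leaving the tree is B—F (8); add B.
Step 4: cheapest edge leaving the tree is B—G (8); add G.
Step 5: cheapest edge leaving the tree is G—H (1); add H.
Step 6: cheapest edge leaving the tree is D—H (5); add D.
Step 7: cheapest edge leaving the tree is B—C (14); add C.
MST edges: A—E, A—F, B—F, B—G, G—H, D—H, B—C; total weight 1+8+8+8+1+5+14 = 45.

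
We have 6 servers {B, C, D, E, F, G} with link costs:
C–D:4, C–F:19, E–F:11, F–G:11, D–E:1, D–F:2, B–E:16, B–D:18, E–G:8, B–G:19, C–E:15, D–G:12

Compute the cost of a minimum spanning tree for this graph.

31

Kruskal: consider edges lightest-first.
D–E (1): add. Components now {B} {C} {D,E} {F} {G}
D–F (2): add. Components now {B} {C} {D,E,F} {G}
C–D (4): add. Components now {B} {C,D,E,F} {G}
E–G (8): add. Components now {B} {C,D,E,F,G}
E–F (11): skip — E and F already connected.
F–G (11): skip — F and G already connected.
D–G (12): skip — D and G already connected.
C–E (15): skip — C and E already connected.
B–E (16): add. Components now {B,C,D,E,F,G}
MST edges: D–E, D–F, C–D, E–G, B–E; total weight 1+2+4+8+16 = 31.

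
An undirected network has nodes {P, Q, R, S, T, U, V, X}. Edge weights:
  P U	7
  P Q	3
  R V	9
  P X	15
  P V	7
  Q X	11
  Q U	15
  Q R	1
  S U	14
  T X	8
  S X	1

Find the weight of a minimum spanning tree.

38

Kruskal's algorithm — process edges by increasing weight (ties by edge label):
Q R (1): add — endpoints in different components.
S X (1): add — endpoints in different components.
P Q (3): add — endpoints in different components.
P U (7): add — endpoints in different components.
P V (7): add — endpoints in different components.
T X (8): add — endpoints in different components.
R V (9): skip — R and V already connected.
Q X (11): add — endpoints in different components.
MST edges: Q R, S X, P Q, P U, P V, T X, Q X; total weight 1+1+3+7+7+8+11 = 38.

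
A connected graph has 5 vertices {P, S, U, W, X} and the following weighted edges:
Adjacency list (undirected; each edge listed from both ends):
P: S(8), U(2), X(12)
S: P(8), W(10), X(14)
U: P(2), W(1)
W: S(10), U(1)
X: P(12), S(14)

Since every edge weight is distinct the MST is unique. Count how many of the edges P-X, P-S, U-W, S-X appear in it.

Kruskal: consider edges lightest-first.
U-W (1): add — endpoints in different components.
P-U (2): add — endpoints in different components.
P-S (8): add — endpoints in different components.
S-W (10): skip — S and W already connected.
P-X (12): add — endpoints in different components.
MST edge set: {U-W, P-U, P-S, P-X}.
Of the listed edges, {P-X, P-S, U-W} are in the MST → 3.

3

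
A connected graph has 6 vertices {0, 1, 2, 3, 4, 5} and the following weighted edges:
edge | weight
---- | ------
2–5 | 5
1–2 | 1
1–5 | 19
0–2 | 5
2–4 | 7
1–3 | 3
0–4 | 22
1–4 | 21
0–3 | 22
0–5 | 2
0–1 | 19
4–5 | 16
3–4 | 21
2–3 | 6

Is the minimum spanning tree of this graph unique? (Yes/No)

Sort edges by weight, then run Kruskal:
1–2 (1): add. Components now {0} {1,2} {3} {4} {5}
0–5 (2): add. Components now {0,5} {1,2} {3} {4}
1–3 (3): add. Components now {0,5} {1,2,3} {4}
0–2 (5): add. Components now {0,1,2,3,5} {4}
2–5 (5): skip — 2 and 5 already connected.
2–3 (6): skip — 2 and 3 already connected.
2–4 (7): add. Components now {0,1,2,3,4,5}
Non-tree edge 2–5 has weight 5, equal to the heaviest edge on its tree cycle — swapping gives another MST of the same weight. Not unique.

No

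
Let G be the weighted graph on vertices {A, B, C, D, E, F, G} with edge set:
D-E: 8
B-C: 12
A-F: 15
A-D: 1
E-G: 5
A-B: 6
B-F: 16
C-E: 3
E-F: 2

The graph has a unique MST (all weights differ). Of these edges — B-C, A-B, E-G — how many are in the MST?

2

Sort edges by weight, then run Kruskal:
A-D (1): add. Components now {A,D} {B} {C} {E} {F} {G}
E-F (2): add. Components now {A,D} {B} {C} {E,F} {G}
C-E (3): add. Components now {A,D} {B} {C,E,F} {G}
E-G (5): add. Components now {A,D} {B} {C,E,F,G}
A-B (6): add. Components now {A,B,D} {C,E,F,G}
D-E (8): add. Components now {A,B,C,D,E,F,G}
MST edge set: {A-D, E-F, C-E, E-G, A-B, D-E}.
Of the listed edges, {A-B, E-G} are in the MST → 2.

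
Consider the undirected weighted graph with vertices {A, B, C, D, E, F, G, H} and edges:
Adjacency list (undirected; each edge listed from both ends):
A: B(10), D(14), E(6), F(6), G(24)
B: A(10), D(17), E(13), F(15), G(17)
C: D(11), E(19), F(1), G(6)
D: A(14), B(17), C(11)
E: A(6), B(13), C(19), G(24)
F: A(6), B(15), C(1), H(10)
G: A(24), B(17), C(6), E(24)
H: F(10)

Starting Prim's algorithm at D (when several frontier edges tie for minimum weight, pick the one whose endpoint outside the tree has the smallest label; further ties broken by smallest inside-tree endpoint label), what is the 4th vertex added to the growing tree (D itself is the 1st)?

A

Prim's algorithm from D:
Step 1: cheapest edge leaving the tree is C D (11); add C.
Step 2: cheapest edge leaving the tree is C F (1); add F.
Step 3: cheapest edge leaving the tree is A F (6); add A.
Step 4: cheapest edge leaving the tree is A E (6); add E.
Step 5: cheapest edge leaving the tree is C G (6); add G.
Step 6: cheapest edge leaving the tree is A B (10); add B.
Step 7: cheapest edge leaving the tree is F H (10); add H.
Vertex order: D, C, F, A, E, G, B, H. The 4th vertex is A.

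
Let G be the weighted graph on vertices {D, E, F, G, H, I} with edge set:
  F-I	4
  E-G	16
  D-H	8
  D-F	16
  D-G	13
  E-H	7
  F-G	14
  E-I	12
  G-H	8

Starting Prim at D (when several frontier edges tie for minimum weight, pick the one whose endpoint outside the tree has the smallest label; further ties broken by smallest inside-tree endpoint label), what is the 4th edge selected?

E-I

Prim, starting at D.
Step 1: frontier [D-H 8, D-G 13, D-F 16] → take D-H (8); add H.
Step 2: frontier [D-G 13, D-F 16, E-H 7, G-H 8] → take E-H (7); add E.
Step 3: frontier [D-G 13, D-F 16, E-I 12, E-G 16, G-H 8] → take G-H (8); add G.
Step 4: frontier [D-F 16, E-I 12, F-G 14] → take E-I (12); add I.
Step 5: frontier [D-F 16, F-G 14, F-I 4] → take F-I (4); add F.
The 4th edge added is E-I.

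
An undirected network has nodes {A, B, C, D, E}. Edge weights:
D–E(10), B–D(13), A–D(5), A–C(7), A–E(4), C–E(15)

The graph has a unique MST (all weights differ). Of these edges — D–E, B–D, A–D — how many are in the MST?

Kruskal: consider edges lightest-first.
A–E (4): add — endpoints in different components.
A–D (5): add — endpoints in different components.
A–C (7): add — endpoints in different components.
D–E (10): skip — D and E already connected.
B–D (13): add — endpoints in different components.
MST edge set: {A–E, A–D, A–C, B–D}.
Of the listed edges, {B–D, A–D} are in the MST → 2.

2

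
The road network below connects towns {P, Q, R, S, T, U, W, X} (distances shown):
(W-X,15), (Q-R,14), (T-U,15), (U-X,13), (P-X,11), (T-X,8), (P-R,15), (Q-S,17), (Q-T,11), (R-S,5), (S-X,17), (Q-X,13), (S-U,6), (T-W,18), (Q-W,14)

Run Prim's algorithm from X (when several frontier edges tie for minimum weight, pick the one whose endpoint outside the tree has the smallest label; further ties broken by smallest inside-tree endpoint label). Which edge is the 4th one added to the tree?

Prim, starting at X.
Step 1: cheapest edge leaving the tree is T-X (8); add T.
Step 2: cheapest edge leaving the tree is P-X (11); add P.
Step 3: cheapest edge leaving the tree is Q-T (11); add Q.
Step 4: cheapest edge leaving the tree is U-X (13); add U.
Step 5: cheapest edge leaving the tree is S-U (6); add S.
Step 6: cheapest edge leaving the tree is R-S (5); add R.
Step 7: cheapest edge leaving the tree is Q-W (14); add W.
The 4th edge added is U-X.

U-X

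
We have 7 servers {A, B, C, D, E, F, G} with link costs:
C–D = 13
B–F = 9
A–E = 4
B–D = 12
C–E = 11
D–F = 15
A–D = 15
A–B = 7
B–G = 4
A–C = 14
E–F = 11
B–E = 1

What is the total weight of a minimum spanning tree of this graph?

Prim's algorithm from C:
Step 1: cheapest edge leaving the tree is C–E (11); add E.
Step 2: cheapest edge leaving the tree is B–E (1); add B.
Step 3: cheapest edge leaving the tree is A–E (4); add A.
Step 4: cheapest edge leaving the tree is B–G (4); add G.
Step 5: cheapest edge leaving the tree is B–F (9); add F.
Step 6: cheapest edge leaving the tree is B–D (12); add D.
MST edges: C–E, B–E, A–E, B–G, B–F, B–D; total weight 11+1+4+4+9+12 = 41.

41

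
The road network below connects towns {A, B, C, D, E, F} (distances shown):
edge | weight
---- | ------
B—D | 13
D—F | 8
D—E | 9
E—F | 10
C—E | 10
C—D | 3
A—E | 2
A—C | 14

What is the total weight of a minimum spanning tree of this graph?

35

Kruskal: consider edges lightest-first.
A—E (2): add. Components now {A,E} {B} {C} {D} {F}
C—D (3): add. Components now {A,E} {B} {C,D} {F}
D—F (8): add. Components now {A,E} {B} {C,D,F}
D—E (9): add. Components now {A,C,D,E,F} {B}
C—E (10): skip — C and E already connected.
E—F (10): skip — E and F already connected.
B—D (13): add. Components now {A,B,C,D,E,F}
MST edges: A—E, C—D, D—F, D—E, B—D; total weight 2+3+8+9+13 = 35.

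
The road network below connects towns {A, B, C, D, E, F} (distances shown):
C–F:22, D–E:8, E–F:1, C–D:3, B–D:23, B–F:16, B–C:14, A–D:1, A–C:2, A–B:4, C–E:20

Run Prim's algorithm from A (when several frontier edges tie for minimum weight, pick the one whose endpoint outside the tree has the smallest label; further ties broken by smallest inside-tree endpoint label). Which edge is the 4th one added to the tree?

Grow the tree from A using Prim:
Step 1: cheapest edge leaving the tree is A–D (1); add D.
Step 2: cheapest edge leaving the tree is A–C (2); add C.
Step 3: cheapest edge leaving the tree is A–B (4); add B.
Step 4: cheapest edge leaving the tree is D–E (8); add E.
Step 5: cheapest edge leaving the tree is E–F (1); add F.
The 4th edge added is D–E.

D-E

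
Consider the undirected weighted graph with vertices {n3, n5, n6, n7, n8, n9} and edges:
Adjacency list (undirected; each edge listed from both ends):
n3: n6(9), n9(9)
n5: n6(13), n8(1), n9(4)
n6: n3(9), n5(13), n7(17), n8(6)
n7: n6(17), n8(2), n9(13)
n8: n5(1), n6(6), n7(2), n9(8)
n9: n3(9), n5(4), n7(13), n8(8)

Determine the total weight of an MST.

22

Kruskal's algorithm — process edges by increasing weight (ties by edge label):
n5-n8 (1): add. Components now {n7} {n9} {n5,n8} {n3} {n6}
n7-n8 (2): add. Components now {n5,n7,n8} {n9} {n3} {n6}
n5-n9 (4): add. Components now {n5,n7,n8,n9} {n3} {n6}
n6-n8 (6): add. Components now {n5,n6,n7,n8,n9} {n3}
n8-n9 (8): skip — n9 and n8 already connected.
n3-n6 (9): add. Components now {n3,n5,n6,n7,n8,n9}
MST edges: n5-n8, n7-n8, n5-n9, n6-n8, n3-n6; total weight 1+2+4+6+9 = 22.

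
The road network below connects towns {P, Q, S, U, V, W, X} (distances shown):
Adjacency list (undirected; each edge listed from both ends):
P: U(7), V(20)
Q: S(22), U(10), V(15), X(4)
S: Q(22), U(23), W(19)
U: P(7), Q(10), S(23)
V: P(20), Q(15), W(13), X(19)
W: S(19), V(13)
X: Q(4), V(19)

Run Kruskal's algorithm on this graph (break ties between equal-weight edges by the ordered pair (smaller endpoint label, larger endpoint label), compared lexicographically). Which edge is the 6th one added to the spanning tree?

Sort edges by weight, then run Kruskal:
Q-X (4): add. Components now {S} {V} {P} {Q,X} {W} {U}
P-U (7): add. Components now {S} {V} {P,U} {Q,X} {W}
Q-U (10): add. Components now {S} {V} {P,Q,U,X} {W}
V-W (13): add. Components now {S} {V,W} {P,Q,U,X}
Q-V (15): add. Components now {S} {P,Q,U,V,W,X}
S-W (19): add. Components now {P,Q,S,U,V,W,X}
The 6th edge added is S-W.

S-W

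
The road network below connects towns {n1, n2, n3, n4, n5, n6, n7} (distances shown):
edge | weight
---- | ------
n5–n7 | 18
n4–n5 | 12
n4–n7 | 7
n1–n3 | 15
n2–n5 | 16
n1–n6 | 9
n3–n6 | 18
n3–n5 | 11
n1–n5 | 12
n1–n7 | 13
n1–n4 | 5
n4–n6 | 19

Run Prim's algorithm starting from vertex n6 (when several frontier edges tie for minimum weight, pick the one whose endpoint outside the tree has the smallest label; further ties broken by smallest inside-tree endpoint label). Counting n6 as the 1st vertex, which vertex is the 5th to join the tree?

Prim's algorithm from n6:
Step 1: frontier [n1–n6 9, n3–n6 18, n4–n6 19] → take n1–n6 (9); add n1.
Step 2: frontier [n1–n4 5, n1–n5 12, n1–n7 13, n1–n3 15, n3–n6 18, n4–n6 19] → take n1–n4 (5); add n4.
Step 3: frontier [n1–n5 12, n1–n7 13, n1–n3 15, n4–n7 7, n4–n5 12, n3–n6 18] → take n4–n7 (7); add n7.
Step 4: frontier [n1–n5 12, n1–n3 15, n4–n5 12, n3–n6 18, n5–n7 18] → take n1–n5 (12); add n5.
Step 5: frontier [n1–n3 15, n3–n5 11, n2–n5 16, n3–n6 18] → take n3–n5 (11); add n3.
Step 6: frontier [n2–n5 16] → take n2–n5 (16); add n2.
Vertex order: n6, n1, n4, n7, n5, n3, n2. The 5th vertex is n5.

n5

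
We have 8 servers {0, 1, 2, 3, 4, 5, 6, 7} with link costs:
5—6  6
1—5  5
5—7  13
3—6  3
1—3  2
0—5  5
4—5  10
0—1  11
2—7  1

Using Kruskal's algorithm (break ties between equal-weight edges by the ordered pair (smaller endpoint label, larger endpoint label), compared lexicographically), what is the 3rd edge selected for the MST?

Kruskal: consider edges lightest-first.
2—7 (1): add — endpoints in different components.
1—3 (2): add — endpoints in different components.
3—6 (3): add — endpoints in different components.
0—5 (5): add — endpoints in different components.
1—5 (5): add — endpoints in different components.
5—6 (6): skip — 5 and 6 already connected.
4—5 (10): add — endpoints in different components.
0—1 (11): skip — 0 and 1 already connected.
5—7 (13): add — endpoints in different components.
The 3rd edge added is 3—6.

3-6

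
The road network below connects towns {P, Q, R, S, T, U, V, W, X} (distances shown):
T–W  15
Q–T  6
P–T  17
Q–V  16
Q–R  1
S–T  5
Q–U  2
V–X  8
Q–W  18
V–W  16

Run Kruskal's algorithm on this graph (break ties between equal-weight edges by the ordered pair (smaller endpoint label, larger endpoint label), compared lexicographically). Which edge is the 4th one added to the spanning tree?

Kruskal: consider edges lightest-first.
Q–R (1): add — endpoints in different components.
Q–U (2): add — endpoints in different components.
S–T (5): add — endpoints in different components.
Q–T (6): add — endpoints in different components.
V–X (8): add — endpoints in different components.
T–W (15): add — endpoints in different components.
Q–V (16): add — endpoints in different components.
V–W (16): skip — W and V already connected.
P–T (17): add — endpoints in different components.
The 4th edge added is Q–T.

Q-T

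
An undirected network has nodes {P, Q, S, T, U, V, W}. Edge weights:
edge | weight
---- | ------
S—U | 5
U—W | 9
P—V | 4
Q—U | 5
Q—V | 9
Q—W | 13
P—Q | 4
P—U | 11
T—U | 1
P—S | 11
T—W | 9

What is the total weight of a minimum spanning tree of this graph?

28

Prim's algorithm from U:
Step 1: cheapest edge leaving the tree is T—U (1); add T.
Step 2: cheapest edge leaving the tree is Q—U (5); add Q.
Step 3: cheapest edge leaving the tree is P—Q (4); add P.
Step 4: cheapest edge leaving the tree is P—V (4); add V.
Step 5: cheapest edge leaving the tree is S—U (5); add S.
Step 6: cheapest edge leaving the tree is T—W (9); add W.
MST edges: T—U, Q—U, P—Q, P—V, S—U, T—W; total weight 1+5+4+4+5+9 = 28.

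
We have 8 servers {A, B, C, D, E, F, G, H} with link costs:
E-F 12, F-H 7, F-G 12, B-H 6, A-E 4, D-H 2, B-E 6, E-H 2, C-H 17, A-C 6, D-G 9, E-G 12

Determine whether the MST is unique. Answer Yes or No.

No

Kruskal: consider edges lightest-first.
D-H (2): add — endpoints in different components.
E-H (2): add — endpoints in different components.
A-E (4): add — endpoints in different components.
A-C (6): add — endpoints in different components.
B-E (6): add — endpoints in different components.
B-H (6): skip — B and H already connected.
F-H (7): add — endpoints in different components.
D-G (9): add — endpoints in different components.
Non-tree edge B-H has weight 6, equal to the heaviest edge on its tree cycle — swapping gives another MST of the same weight. Not unique.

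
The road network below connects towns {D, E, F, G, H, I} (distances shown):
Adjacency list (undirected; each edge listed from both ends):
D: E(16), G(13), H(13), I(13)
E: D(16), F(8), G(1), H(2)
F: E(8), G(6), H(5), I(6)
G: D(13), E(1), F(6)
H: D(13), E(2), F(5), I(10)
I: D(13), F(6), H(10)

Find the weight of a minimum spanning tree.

27

Sort edges by weight, then run Kruskal:
E G (1): add. Components now {D} {E,G} {F} {H} {I}
E H (2): add. Components now {D} {E,G,H} {F} {I}
F H (5): add. Components now {D} {E,F,G,H} {I}
F G (6): skip — F and G already connected.
F I (6): add. Components now {D} {E,F,G,H,I}
E F (8): skip — E and F already connected.
H I (10): skip — H and I already connected.
D G (13): add. Components now {D,E,F,G,H,I}
MST edges: E G, E H, F H, F I, D G; total weight 1+2+5+6+13 = 27.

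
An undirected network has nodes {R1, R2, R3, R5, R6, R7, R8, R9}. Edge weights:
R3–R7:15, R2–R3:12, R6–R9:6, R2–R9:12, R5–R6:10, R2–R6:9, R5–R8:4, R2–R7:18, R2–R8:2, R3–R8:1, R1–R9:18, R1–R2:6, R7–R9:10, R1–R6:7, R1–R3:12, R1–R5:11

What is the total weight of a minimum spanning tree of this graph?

36

Grow the tree from R3 using Prim:
Step 1: cheapest edge leaving the tree is R3–R8 (1); add R8.
Step 2: cheapest edge leaving the tree is R2–R8 (2); add R2.
Step 3: cheapest edge leaving the tree is R5–R8 (4); add R5.
Step 4: cheapest edge leaving the tree is R1–R2 (6); add R1.
Step 5: cheapest edge leaving the tree is R1–R6 (7); add R6.
Step 6: cheapest edge leaving the tree is R6–R9 (6); add R9.
Step 7: cheapest edge leaving the tree is R7–R9 (10); add R7.
MST edges: R3–R8, R2–R8, R5–R8, R1–R2, R1–R6, R6–R9, R7–R9; total weight 1+2+4+6+7+6+10 = 36.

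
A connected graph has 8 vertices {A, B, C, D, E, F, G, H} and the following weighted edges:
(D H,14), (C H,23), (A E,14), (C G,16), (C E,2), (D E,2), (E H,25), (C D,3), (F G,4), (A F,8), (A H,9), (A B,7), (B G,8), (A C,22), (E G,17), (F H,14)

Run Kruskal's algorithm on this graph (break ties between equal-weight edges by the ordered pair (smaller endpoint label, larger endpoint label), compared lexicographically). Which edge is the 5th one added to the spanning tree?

A-F

Kruskal: consider edges lightest-first.
C E (2): add — endpoints in different components.
D E (2): add — endpoints in different components.
C D (3): skip — C and D already connected.
F G (4): add — endpoints in different components.
A B (7): add — endpoints in different components.
A F (8): add — endpoints in different components.
B G (8): skip — B and G already connected.
A H (9): add — endpoints in different components.
A E (14): add — endpoints in different components.
The 5th edge added is A F.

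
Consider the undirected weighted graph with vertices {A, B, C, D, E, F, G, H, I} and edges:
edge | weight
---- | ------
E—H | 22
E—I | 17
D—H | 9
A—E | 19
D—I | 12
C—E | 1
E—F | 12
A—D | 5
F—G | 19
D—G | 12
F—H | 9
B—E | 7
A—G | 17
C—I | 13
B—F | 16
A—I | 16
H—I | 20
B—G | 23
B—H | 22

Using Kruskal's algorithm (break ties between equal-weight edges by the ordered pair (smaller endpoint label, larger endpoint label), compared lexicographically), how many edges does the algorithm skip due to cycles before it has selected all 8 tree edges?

0

Sort edges by weight, then run Kruskal:
C—E (1): add — endpoints in different components.
A—D (5): add — endpoints in different components.
B—E (7): add — endpoints in different components.
D—H (9): add — endpoints in different components.
F—H (9): add — endpoints in different components.
D—G (12): add — endpoints in different components.
D—I (12): add — endpoints in different components.
E—F (12): add — endpoints in different components.
Edges rejected before the tree was complete: 0.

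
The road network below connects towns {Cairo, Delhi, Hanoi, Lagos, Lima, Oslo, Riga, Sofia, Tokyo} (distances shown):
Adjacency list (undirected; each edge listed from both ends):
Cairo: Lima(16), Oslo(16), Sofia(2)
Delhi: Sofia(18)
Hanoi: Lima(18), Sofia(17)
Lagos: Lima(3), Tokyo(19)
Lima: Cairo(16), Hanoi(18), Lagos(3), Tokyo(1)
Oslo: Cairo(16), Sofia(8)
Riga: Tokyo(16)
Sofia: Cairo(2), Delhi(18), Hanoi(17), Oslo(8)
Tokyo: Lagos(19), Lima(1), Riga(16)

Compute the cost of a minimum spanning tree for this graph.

Prim's algorithm from Oslo:
Step 1: frontier [Oslo—Sofia 8, Cairo—Oslo 16] → take Oslo—Sofia (8); add Sofia.
Step 2: frontier [Cairo—Oslo 16, Cairo—Sofia 2, Hanoi—Sofia 17, Delhi—Sofia 18] → take Cairo—Sofia (2); add Cairo.
Step 3: frontier [Cairo—Lima 16, Hanoi—Sofia 17, Delhi—Sofia 18] → take Cairo—Lima (16); add Lima.
Step 4: frontier [Lima—Tokyo 1, Lagos—Lima 3, Hanoi—Lima 18, Hanoi—Sofia 17, Delhi—Sofia 18] → take Lima—Tokyo (1); add Tokyo.
Step 5: frontier [Lagos—Lima 3, Hanoi—Lima 18, Hanoi—Sofia 17, Delhi—Sofia 18, Riga—Tokyo 16, Lagos—Tokyo 19] → take Lagos—Lima (3); add Lagos.
Step 6: frontier [Hanoi—Lima 18, Hanoi—Sofia 17, Delhi—Sofia 18, Riga—Tokyo 16] → take Riga—Tokyo (16); add Riga.
Step 7: frontier [Hanoi—Lima 18, Hanoi—Sofia 17, Delhi—Sofia 18] → take Hanoi—Sofia (17); add Hanoi.
Step 8: frontier [Delhi—Sofia 18] → take Delhi—Sofia (18); add Delhi.
MST edges: Oslo—Sofia, Cairo—Sofia, Cairo—Lima, Lima—Tokyo, Lagos—Lima, Riga—Tokyo, Hanoi—Sofia, Delhi—Sofia; total weight 8+2+16+1+3+16+17+18 = 81.

81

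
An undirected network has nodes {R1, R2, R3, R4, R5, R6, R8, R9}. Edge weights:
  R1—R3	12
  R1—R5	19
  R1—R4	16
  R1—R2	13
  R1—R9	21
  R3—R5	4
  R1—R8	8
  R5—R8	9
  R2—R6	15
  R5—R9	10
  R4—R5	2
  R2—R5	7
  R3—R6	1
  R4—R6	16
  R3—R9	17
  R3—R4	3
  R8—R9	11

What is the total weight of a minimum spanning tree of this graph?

40

Grow the tree from R5 using Prim:
Step 1: cheapest edge leaving the tree is R4—R5 (2); add R4.
Step 2: cheapest edge leaving the tree is R3—R4 (3); add R3.
Step 3: cheapest edge leaving the tree is R3—R6 (1); add R6.
Step 4: cheapest edge leaving the tree is R2—R5 (7); add R2.
Step 5: cheapest edge leaving the tree is R5—R8 (9); add R8.
Step 6: cheapest edge leaving the tree is R1—R8 (8); add R1.
Step 7: cheapest edge leaving the tree is R5—R9 (10); add R9.
MST edges: R4—R5, R3—R4, R3—R6, R2—R5, R5—R8, R1—R8, R5—R9; total weight 2+3+1+7+9+8+10 = 40.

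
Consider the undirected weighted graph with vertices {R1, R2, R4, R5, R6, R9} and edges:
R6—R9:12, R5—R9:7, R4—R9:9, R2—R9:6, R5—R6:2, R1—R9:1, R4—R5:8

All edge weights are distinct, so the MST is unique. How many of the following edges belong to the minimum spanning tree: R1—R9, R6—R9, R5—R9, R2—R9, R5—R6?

4

Kruskal: consider edges lightest-first.
R1—R9 (1): add. Components now {R2} {R1,R9} {R5} {R6} {R4}
R5—R6 (2): add. Components now {R2} {R1,R9} {R5,R6} {R4}
R2—R9 (6): add. Components now {R1,R2,R9} {R5,R6} {R4}
R5—R9 (7): add. Components now {R1,R2,R5,R6,R9} {R4}
R4—R5 (8): add. Components now {R1,R2,R4,R5,R6,R9}
MST edge set: {R1—R9, R5—R6, R2—R9, R5—R9, R4—R5}.
Of the listed edges, {R1—R9, R5—R9, R2—R9, R5—R6} are in the MST → 4.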